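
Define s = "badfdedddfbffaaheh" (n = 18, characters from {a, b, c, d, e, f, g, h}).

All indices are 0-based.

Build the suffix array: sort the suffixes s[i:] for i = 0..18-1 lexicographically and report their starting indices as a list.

[13, 1, 14, 0, 10, 6, 7, 4, 8, 2, 5, 16, 12, 9, 3, 11, 17, 15]

rank | idx | suffix
   0 |  13 | aaheh
   1 |   1 | adfdedddfbffaaheh
   2 |  14 | aheh
   3 |   0 | badfdedddfbffaaheh
   4 |  10 | bffaaheh
   5 |   6 | dddfbffaaheh
   6 |   7 | ddfbffaaheh
   7 |   4 | dedddfbffaaheh
   8 |   8 | dfbffaaheh
   9 |   2 | dfdedddfbffaaheh
  10 |   5 | edddfbffaaheh
  11 |  16 | eh
  12 |  12 | faaheh
  13 |   9 | fbffaaheh
  14 |   3 | fdedddfbffaaheh
  15 |  11 | ffaaheh
  16 |  17 | h
  17 |  15 | heh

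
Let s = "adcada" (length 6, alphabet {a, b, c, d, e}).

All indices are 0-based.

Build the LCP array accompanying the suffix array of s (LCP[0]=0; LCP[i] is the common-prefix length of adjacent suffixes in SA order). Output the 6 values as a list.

[0, 1, 2, 0, 0, 1]

rank→(start, suffix):
  0 → (5, 'a')
  1 → (3, 'ada')
  2 → (0, 'adcada')
  3 → (2, 'cada')
  4 → (4, 'da')
  5 → (1, 'dcada')

SA = [5, 3, 0, 2, 4, 1]
i: (SA[i-1],SA[i]) lcp shared
  1: (5,3) 1 'a'
  2: (3,0) 2 'ad'
  3: (0,2) 0 ''
  4: (2,4) 0 ''
  5: (4,1) 1 'd'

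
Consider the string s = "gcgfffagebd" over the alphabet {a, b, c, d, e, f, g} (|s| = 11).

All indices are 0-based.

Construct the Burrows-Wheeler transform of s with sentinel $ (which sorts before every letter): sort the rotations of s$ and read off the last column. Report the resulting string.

rank  rotation      last
    0  $gcgfffagebd  d
    1  agebd$gcgfff  f
    2  bd$gcgfffage  e
    3  cgfffagebd$g  g
    4  d$gcgfffageb  b
    5  ebd$gcgfffag  g
    6  fagebd$gcgff  f
    7  ffagebd$gcgf  f
    8  fffagebd$gcg  g
    9  gcgfffagebd$  $
   10  gebd$gcgfffa  a
   11  gfffagebd$gc  c

dfegbgffg$ac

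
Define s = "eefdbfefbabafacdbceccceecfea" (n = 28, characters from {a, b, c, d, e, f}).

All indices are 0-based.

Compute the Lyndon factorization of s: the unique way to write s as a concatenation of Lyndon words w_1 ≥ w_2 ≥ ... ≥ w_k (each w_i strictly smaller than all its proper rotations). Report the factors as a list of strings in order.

["eef", "d", "bfef", "b", "abafacdbceccceecfe", "a"]

emit factor 1: 'eef' (i=0, period=3)
emit factor 2: 'd' (i=3, period=1)
emit factor 3: 'bfef' (i=4, period=4)
emit factor 4: 'b' (i=8, period=1)
emit factor 5: 'abafacdbceccceecfe' (i=9, period=18)
emit factor 6: 'a' (i=27, period=1)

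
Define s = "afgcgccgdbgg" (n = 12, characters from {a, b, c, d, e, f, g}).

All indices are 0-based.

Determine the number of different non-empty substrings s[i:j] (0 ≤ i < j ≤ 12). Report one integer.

rank→(start, suffix):
  0 → (0, 'afgcgccgdbgg')
  1 → (9, 'bgg')
  2 → (5, 'ccgdbgg')
  3 → (3, 'cgccgdbgg')
  4 → (6, 'cgdbgg')
  5 → (8, 'dbgg')
  6 → (1, 'fgcgccgdbgg')
  7 → (11, 'g')
  8 → (4, 'gccgdbgg')
  9 → (2, 'gcgccgdbgg')
  10 → (7, 'gdbgg')
  11 → (10, 'gg')

SA = [0, 9, 5, 3, 6, 8, 1, 11, 4, 2, 7, 10]
i: (SA[i-1],SA[i]) lcp shared
  1: (0,9) 0 ''
  2: (9,5) 0 ''
  3: (5,3) 1 'c'
  4: (3,6) 2 'cg'
  5: (6,8) 0 ''
  6: (8,1) 0 ''
  7: (1,11) 0 ''
  8: (11,4) 1 'g'
  9: (4,2) 2 'gc'
  10: (2,7) 1 'g'
  11: (7,10) 1 'g'

n(n+1)/2 = 12·13/2 = 78
Σ LCP = 0 + 0 + 0 + 1 + 2 + 0 + 0 + 0 + 1 + 2 + 1 + 1 = 8
distinct = 78 − 8 = 70

70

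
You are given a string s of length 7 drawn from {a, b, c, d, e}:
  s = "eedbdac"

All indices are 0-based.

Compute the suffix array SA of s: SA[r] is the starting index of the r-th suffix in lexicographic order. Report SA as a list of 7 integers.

rank | idx | suffix
   0 |   5 | ac
   1 |   3 | bdac
   2 |   6 | c
   3 |   4 | dac
   4 |   2 | dbdac
   5 |   1 | edbdac
   6 |   0 | eedbdac

[5, 3, 6, 4, 2, 1, 0]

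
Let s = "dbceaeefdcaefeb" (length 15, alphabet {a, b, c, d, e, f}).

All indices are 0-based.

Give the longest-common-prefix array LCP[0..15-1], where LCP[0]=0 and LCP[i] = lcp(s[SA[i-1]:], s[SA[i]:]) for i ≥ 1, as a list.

[0, 2, 0, 1, 0, 1, 0, 1, 0, 1, 1, 1, 2, 0, 1]

sorted suffixes:
  #0 SA[0]=4  'aeefdcaefeb'
  #1 SA[1]=10  'aefeb'
  #2 SA[2]=14  'b'
  #3 SA[3]=1  'bceaeefdcaefeb'
  #4 SA[4]=9  'caefeb'
  #5 SA[5]=2  'ceaeefdcaefeb'
  #6 SA[6]=0  'dbceaeefdcaefeb'
  #7 SA[7]=8  'dcaefeb'
  #8 SA[8]=3  'eaeefdcaefeb'
  #9 SA[9]=13  'eb'
  #10 SA[10]=5  'eefdcaefeb'
  #11 SA[11]=6  'efdcaefeb'
  #12 SA[12]=11  'efeb'
  #13 SA[13]=7  'fdcaefeb'
  #14 SA[14]=12  'feb'

SA = [4, 10, 14, 1, 9, 2, 0, 8, 3, 13, 5, 6, 11, 7, 12]
rank  pair      lcp
   1  s[4:],s[10:]  2  'ae'
   2  s[10:],s[14:]  0  ''
   3  s[14:],s[1:]  1  'b'
   4  s[1:],s[9:]  0  ''
   5  s[9:],s[2:]  1  'c'
   6  s[2:],s[0:]  0  ''
   7  s[0:],s[8:]  1  'd'
   8  s[8:],s[3:]  0  ''
   9  s[3:],s[13:]  1  'e'
  10  s[13:],s[5:]  1  'e'
  11  s[5:],s[6:]  1  'e'
  12  s[6:],s[11:]  2  'ef'
  13  s[11:],s[7:]  0  ''
  14  s[7:],s[12:]  1  'f'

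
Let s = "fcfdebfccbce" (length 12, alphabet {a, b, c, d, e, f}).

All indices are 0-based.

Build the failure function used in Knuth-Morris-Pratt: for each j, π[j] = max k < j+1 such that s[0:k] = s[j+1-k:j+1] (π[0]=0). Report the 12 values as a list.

π[0] = 0
j=1 s[j]='c': π[1]=0 (border '')
j=2 s[j]='f': π[2]=1 (border 'f')
j=3 s[j]='d': k: 1→0; π[3]=0 (border '')
j=4 s[j]='e': π[4]=0 (border '')
j=5 s[j]='b': π[5]=0 (border '')
j=6 s[j]='f': π[6]=1 (border 'f')
j=7 s[j]='c': π[7]=2 (border 'fc')
j=8 s[j]='c': k: 2→0; π[8]=0 (border '')
j=9 s[j]='b': π[9]=0 (border '')
j=10 s[j]='c': π[10]=0 (border '')
j=11 s[j]='e': π[11]=0 (border '')

[0, 0, 1, 0, 0, 0, 1, 2, 0, 0, 0, 0]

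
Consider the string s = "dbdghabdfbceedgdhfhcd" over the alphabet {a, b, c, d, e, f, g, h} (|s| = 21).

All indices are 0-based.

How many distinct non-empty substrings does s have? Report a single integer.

216

rank | idx | suffix
   0 |   5 | abdfbceedgdhfhcd
   1 |   9 | bceedgdhfhcd
   2 |   6 | bdfbceedgdhfhcd
   3 |   1 | bdghabdfbceedgdhfhcd
   4 |  19 | cd
   5 |  10 | ceedgdhfhcd
   6 |  20 | d
   7 |   0 | dbdghabdfbceedgdhfhcd
   8 |   7 | dfbceedgdhfhcd
   9 |  13 | dgdhfhcd
  10 |   2 | dghabdfbceedgdhfhcd
  11 |  15 | dhfhcd
  12 |  12 | edgdhfhcd
  13 |  11 | eedgdhfhcd
  14 |   8 | fbceedgdhfhcd
  15 |  17 | fhcd
  16 |  14 | gdhfhcd
  17 |   3 | ghabdfbceedgdhfhcd
  18 |   4 | habdfbceedgdhfhcd
  19 |  18 | hcd
  20 |  16 | hfhcd

SA = [5, 9, 6, 1, 19, 10, 20, 0, 7, 13, 2, 15, 12, 11, 8, 17, 14, 3, 4, 18, 16]
rank  pair      lcp
   1  s[5:],s[9:]  0  ''
   2  s[9:],s[6:]  1  'b'
   3  s[6:],s[1:]  2  'bd'
   4  s[1:],s[19:]  0  ''
   5  s[19:],s[10:]  1  'c'
   6  s[10:],s[20:]  0  ''
   7  s[20:],s[0:]  1  'd'
   8  s[0:],s[7:]  1  'd'
   9  s[7:],s[13:]  1  'd'
  10  s[13:],s[2:]  2  'dg'
  11  s[2:],s[15:]  1  'd'
  12  s[15:],s[12:]  0  ''
  13  s[12:],s[11:]  1  'e'
  14  s[11:],s[8:]  0  ''
  15  s[8:],s[17:]  1  'f'
  16  s[17:],s[14:]  0  ''
  17  s[14:],s[3:]  1  'g'
  18  s[3:],s[4:]  0  ''
  19  s[4:],s[18:]  1  'h'
  20  s[18:],s[16:]  1  'h'

n(n+1)/2 = 21·22/2 = 231
Σ LCP = 0 + 0 + 1 + 2 + 0 + 1 + 0 + 1 + 1 + 1 + 2 + 1 + 0 + 1 + 0 + 1 + 0 + 1 + 0 + 1 + 1 = 15
distinct = 231 − 15 = 216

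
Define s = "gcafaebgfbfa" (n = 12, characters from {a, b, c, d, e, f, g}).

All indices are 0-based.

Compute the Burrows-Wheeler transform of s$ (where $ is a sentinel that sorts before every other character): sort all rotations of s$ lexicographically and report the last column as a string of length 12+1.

rank  rotation       last
    0  $gcafaebgfbfa  a
    1  a$gcafaebgfbf  f
    2  aebgfbfa$gcaf  f
    3  afaebgfbfa$gc  c
    4  bfa$gcafaebgf  f
    5  bgfbfa$gcafae  e
    6  cafaebgfbfa$g  g
    7  ebgfbfa$gcafa  a
    8  fa$gcafaebgfb  b
    9  faebgfbfa$gca  a
   10  fbfa$gcafaebg  g
   11  gcafaebgfbfa$  $
   12  gfbfa$gcafaeb  b

affcfegabag$b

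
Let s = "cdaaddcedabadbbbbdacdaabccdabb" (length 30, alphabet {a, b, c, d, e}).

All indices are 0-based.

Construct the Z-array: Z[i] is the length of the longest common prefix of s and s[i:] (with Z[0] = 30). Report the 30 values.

[30, 0, 0, 0, 0, 0, 1, 0, 0, 0, 0, 0, 0, 0, 0, 0, 0, 0, 0, 4, 0, 0, 0, 0, 1, 3, 0, 0, 0, 0]

Z[0]=30
i=1: fresh scan; Z[1]=0
i=2: fresh scan; Z[2]=0
i=3: fresh scan; Z[3]=0
i=4: fresh scan; Z[4]=0
i=5: fresh scan; Z[5]=0
i=6: fresh scan; Z[6]=1 extend→box=[6,7)
i=7: fresh scan; Z[7]=0
i=8: fresh scan; Z[8]=0
i=9: fresh scan; Z[9]=0
i=10: fresh scan; Z[10]=0
i=11: fresh scan; Z[11]=0
i=12: fresh scan; Z[12]=0
i=13: fresh scan; Z[13]=0
i=14: fresh scan; Z[14]=0
i=15: fresh scan; Z[15]=0
i=16: fresh scan; Z[16]=0
i=17: fresh scan; Z[17]=0
i=18: fresh scan; Z[18]=0
i=19: fresh scan; Z[19]=4 extend→box=[19,23)
i=20: min(r-i=3, Z[1]=0)=0; Z[20]=0
i=21: min(r-i=2, Z[2]=0)=0; Z[21]=0
i=22: min(r-i=1, Z[3]=0)=0; Z[22]=0
i=23: fresh scan; Z[23]=0
i=24: fresh scan; Z[24]=1 extend→box=[24,25)
i=25: fresh scan; Z[25]=3 extend→box=[25,28)
i=26: min(r-i=2, Z[1]=0)=0; Z[26]=0
i=27: min(r-i=1, Z[2]=0)=0; Z[27]=0
i=28: fresh scan; Z[28]=0
i=29: fresh scan; Z[29]=0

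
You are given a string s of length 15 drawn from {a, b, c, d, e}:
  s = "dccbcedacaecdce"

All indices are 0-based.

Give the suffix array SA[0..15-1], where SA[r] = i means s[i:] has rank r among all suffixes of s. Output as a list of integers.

rank | idx | suffix
   0 |   7 | acaecdce
   1 |   9 | aecdce
   2 |   3 | bcedacaecdce
   3 |   8 | caecdce
   4 |   2 | cbcedacaecdce
   5 |   1 | ccbcedacaecdce
   6 |  11 | cdce
   7 |  13 | ce
   8 |   4 | cedacaecdce
   9 |   6 | dacaecdce
  10 |   0 | dccbcedacaecdce
  11 |  12 | dce
  12 |  14 | e
  13 |  10 | ecdce
  14 |   5 | edacaecdce

[7, 9, 3, 8, 2, 1, 11, 13, 4, 6, 0, 12, 14, 10, 5]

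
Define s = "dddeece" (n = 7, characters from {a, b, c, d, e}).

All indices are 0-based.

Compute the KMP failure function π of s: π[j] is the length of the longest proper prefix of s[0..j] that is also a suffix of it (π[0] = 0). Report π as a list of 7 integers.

π[0] = 0
j=1 s[j]='d': π[1]=1 (border 'd')
j=2 s[j]='d': π[2]=2 (border 'dd')
j=3 s[j]='e': k: 2→1→0; π[3]=0 (border '')
j=4 s[j]='e': π[4]=0 (border '')
j=5 s[j]='c': π[5]=0 (border '')
j=6 s[j]='e': π[6]=0 (border '')

[0, 1, 2, 0, 0, 0, 0]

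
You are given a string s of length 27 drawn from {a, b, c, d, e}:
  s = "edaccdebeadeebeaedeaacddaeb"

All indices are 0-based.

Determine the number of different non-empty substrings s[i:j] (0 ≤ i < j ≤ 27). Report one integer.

sorted suffixes:
  #0 SA[0]=19  'aacddaeb'
  #1 SA[1]=2  'accdebeadeebeaedeaacddaeb'
  #2 SA[2]=20  'acddaeb'
  #3 SA[3]=9  'adeebeaedeaacddaeb'
  #4 SA[4]=24  'aeb'
  #5 SA[5]=15  'aedeaacddaeb'
  #6 SA[6]=26  'b'
  #7 SA[7]=7  'beadeebeaedeaacddaeb'
  #8 SA[8]=13  'beaedeaacddaeb'
  #9 SA[9]=3  'ccdebeadeebeaedeaacddaeb'
  #10 SA[10]=21  'cddaeb'
  #11 SA[11]=4  'cdebeadeebeaedeaacddaeb'
  #12 SA[12]=1  'daccdebeadeebeaedeaacddaeb'
  #13 SA[13]=23  'daeb'
  #14 SA[14]=22  'ddaeb'
  #15 SA[15]=17  'deaacddaeb'
  #16 SA[16]=5  'debeadeebeaedeaacddaeb'
  #17 SA[17]=10  'deebeaedeaacddaeb'
  #18 SA[18]=18  'eaacddaeb'
  #19 SA[19]=8  'eadeebeaedeaacddaeb'
  #20 SA[20]=14  'eaedeaacddaeb'
  #21 SA[21]=25  'eb'
  #22 SA[22]=6  'ebeadeebeaedeaacddaeb'
  #23 SA[23]=12  'ebeaedeaacddaeb'
  #24 SA[24]=0  'edaccdebeadeebeaedeaacddaeb'
  #25 SA[25]=16  'edeaacddaeb'
  #26 SA[26]=11  'eebeaedeaacddaeb'

SA = [19, 2, 20, 9, 24, 15, 26, 7, 13, 3, 21, 4, 1, 23, 22, 17, 5, 10, 18, 8, 14, 25, 6, 12, 0, 16, 11]
[i] adj suffixes → lcp
  [1] 19/2 → 1 ('a')
  [2] 2/20 → 2 ('ac')
  [3] 20/9 → 1 ('a')
  [4] 9/24 → 1 ('a')
  [5] 24/15 → 2 ('ae')
  [6] 15/26 → 0 ('')
  [7] 26/7 → 1 ('b')
  [8] 7/13 → 3 ('bea')
  [9] 13/3 → 0 ('')
  [10] 3/21 → 1 ('c')
  [11] 21/4 → 2 ('cd')
  [12] 4/1 → 0 ('')
  [13] 1/23 → 2 ('da')
  [14] 23/22 → 1 ('d')
  [15] 22/17 → 1 ('d')
  [16] 17/5 → 2 ('de')
  [17] 5/10 → 2 ('de')
  [18] 10/18 → 0 ('')
  [19] 18/8 → 2 ('ea')
  [20] 8/14 → 2 ('ea')
  [21] 14/25 → 1 ('e')
  [22] 25/6 → 2 ('eb')
  [23] 6/12 → 4 ('ebea')
  [24] 12/0 → 1 ('e')
  [25] 0/16 → 2 ('ed')
  [26] 16/11 → 1 ('e')

n(n+1)/2 = 27·28/2 = 378
Σ LCP = 0 + 1 + 2 + 1 + 1 + 2 + 0 + 1 + 3 + 0 + 1 + 2 + 0 + 2 + 1 + 1 + 2 + 2 + 0 + 2 + 2 + 1 + 2 + 4 + 1 + 2 + 1 = 37
distinct = 378 − 37 = 341

341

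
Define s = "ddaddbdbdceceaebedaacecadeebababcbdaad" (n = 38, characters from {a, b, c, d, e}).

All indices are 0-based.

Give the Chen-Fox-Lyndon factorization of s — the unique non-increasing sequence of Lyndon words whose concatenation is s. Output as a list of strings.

["d", "d", "addbdbdceceaebed", "aacecadeebababcbdaad"]

emit factor 1: 'd' (i=0, period=1)
emit factor 2: 'd' (i=1, period=1)
emit factor 3: 'addbdbdceceaebed' (i=2, period=16)
emit factor 4: 'aacecadeebababcbdaad' (i=18, period=20)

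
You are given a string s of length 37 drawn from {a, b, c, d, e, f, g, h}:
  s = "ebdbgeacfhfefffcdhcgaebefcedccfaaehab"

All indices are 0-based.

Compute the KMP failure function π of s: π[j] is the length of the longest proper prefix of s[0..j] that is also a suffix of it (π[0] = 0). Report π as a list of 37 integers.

[0, 0, 0, 0, 0, 1, 0, 0, 0, 0, 0, 1, 0, 0, 0, 0, 0, 0, 0, 0, 0, 1, 2, 1, 0, 0, 1, 0, 0, 0, 0, 0, 0, 1, 0, 0, 0]

π[0] = 0
j=1 s[j]='b': π[1]=0 (border '')
j=2 s[j]='d': π[2]=0 (border '')
j=3 s[j]='b': π[3]=0 (border '')
j=4 s[j]='g': π[4]=0 (border '')
j=5 s[j]='e': π[5]=1 (border 'e')
j=6 s[j]='a': k: 1→0; π[6]=0 (border '')
j=7 s[j]='c': π[7]=0 (border '')
j=8 s[j]='f': π[8]=0 (border '')
j=9 s[j]='h': π[9]=0 (border '')
j=10 s[j]='f': π[10]=0 (border '')
j=11 s[j]='e': π[11]=1 (border 'e')
j=12 s[j]='f': k: 1→0; π[12]=0 (border '')
j=13 s[j]='f': π[13]=0 (border '')
j=14 s[j]='f': π[14]=0 (border '')
j=15 s[j]='c': π[15]=0 (border '')
j=16 s[j]='d': π[16]=0 (border '')
j=17 s[j]='h': π[17]=0 (border '')
j=18 s[j]='c': π[18]=0 (border '')
j=19 s[j]='g': π[19]=0 (border '')
j=20 s[j]='a': π[20]=0 (border '')
j=21 s[j]='e': π[21]=1 (border 'e')
j=22 s[j]='b': π[22]=2 (border 'eb')
j=23 s[j]='e': k: 2→0; π[23]=1 (border 'e')
j=24 s[j]='f': k: 1→0; π[24]=0 (border '')
j=25 s[j]='c': π[25]=0 (border '')
j=26 s[j]='e': π[26]=1 (border 'e')
j=27 s[j]='d': k: 1→0; π[27]=0 (border '')
j=28 s[j]='c': π[28]=0 (border '')
j=29 s[j]='c': π[29]=0 (border '')
j=30 s[j]='f': π[30]=0 (border '')
j=31 s[j]='a': π[31]=0 (border '')
j=32 s[j]='a': π[32]=0 (border '')
j=33 s[j]='e': π[33]=1 (border 'e')
j=34 s[j]='h': k: 1→0; π[34]=0 (border '')
j=35 s[j]='a': π[35]=0 (border '')
j=36 s[j]='b': π[36]=0 (border '')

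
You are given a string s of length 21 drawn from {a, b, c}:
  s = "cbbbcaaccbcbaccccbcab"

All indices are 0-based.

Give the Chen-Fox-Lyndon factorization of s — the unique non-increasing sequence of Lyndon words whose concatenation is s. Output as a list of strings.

["c", "bbbc", "aaccbcbaccccbcab"]

emit factor 1: 'c' (i=0, period=1)
emit factor 2: 'bbbc' (i=1, period=4)
emit factor 3: 'aaccbcbaccccbcab' (i=5, period=16)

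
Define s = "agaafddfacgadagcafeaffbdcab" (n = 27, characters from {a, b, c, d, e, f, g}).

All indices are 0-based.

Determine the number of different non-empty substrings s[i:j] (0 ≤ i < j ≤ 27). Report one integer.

353

sorted suffixes:
  #0 SA[0]=2  'aafddfacgadagcafeaffbdcab'
  #1 SA[1]=25  'ab'
  #2 SA[2]=8  'acgadagcafeaffbdcab'
  #3 SA[3]=11  'adagcafeaffbdcab'
  #4 SA[4]=3  'afddfacgadagcafeaffbdcab'
  #5 SA[5]=16  'afeaffbdcab'
  #6 SA[6]=19  'affbdcab'
  #7 SA[7]=0  'agaafddfacgadagcafeaffbdcab'
  #8 SA[8]=13  'agcafeaffbdcab'
  #9 SA[9]=26  'b'
  #10 SA[10]=22  'bdcab'
  #11 SA[11]=24  'cab'
  #12 SA[12]=15  'cafeaffbdcab'
  #13 SA[13]=9  'cgadagcafeaffbdcab'
  #14 SA[14]=12  'dagcafeaffbdcab'
  #15 SA[15]=23  'dcab'
  #16 SA[16]=5  'ddfacgadagcafeaffbdcab'
  #17 SA[17]=6  'dfacgadagcafeaffbdcab'
  #18 SA[18]=18  'eaffbdcab'
  #19 SA[19]=7  'facgadagcafeaffbdcab'
  #20 SA[20]=21  'fbdcab'
  #21 SA[21]=4  'fddfacgadagcafeaffbdcab'
  #22 SA[22]=17  'feaffbdcab'
  #23 SA[23]=20  'ffbdcab'
  #24 SA[24]=1  'gaafddfacgadagcafeaffbdcab'
  #25 SA[25]=10  'gadagcafeaffbdcab'
  #26 SA[26]=14  'gcafeaffbdcab'

SA = [2, 25, 8, 11, 3, 16, 19, 0, 13, 26, 22, 24, 15, 9, 12, 23, 5, 6, 18, 7, 21, 4, 17, 20, 1, 10, 14]
rank  pair      lcp
   1  s[2:],s[25:]  1  'a'
   2  s[25:],s[8:]  1  'a'
   3  s[8:],s[11:]  1  'a'
   4  s[11:],s[3:]  1  'a'
   5  s[3:],s[16:]  2  'af'
   6  s[16:],s[19:]  2  'af'
   7  s[19:],s[0:]  1  'a'
   8  s[0:],s[13:]  2  'ag'
   9  s[13:],s[26:]  0  ''
  10  s[26:],s[22:]  1  'b'
  11  s[22:],s[24:]  0  ''
  12  s[24:],s[15:]  2  'ca'
  13  s[15:],s[9:]  1  'c'
  14  s[9:],s[12:]  0  ''
  15  s[12:],s[23:]  1  'd'
  16  s[23:],s[5:]  1  'd'
  17  s[5:],s[6:]  1  'd'
  18  s[6:],s[18:]  0  ''
  19  s[18:],s[7:]  0  ''
  20  s[7:],s[21:]  1  'f'
  21  s[21:],s[4:]  1  'f'
  22  s[4:],s[17:]  1  'f'
  23  s[17:],s[20:]  1  'f'
  24  s[20:],s[1:]  0  ''
  25  s[1:],s[10:]  2  'ga'
  26  s[10:],s[14:]  1  'g'

n(n+1)/2 = 27·28/2 = 378
Σ LCP = 0 + 1 + 1 + 1 + 1 + 2 + 2 + 1 + 2 + 0 + 1 + 0 + 2 + 1 + 0 + 1 + 1 + 1 + 0 + 0 + 1 + 1 + 1 + 1 + 0 + 2 + 1 = 25
distinct = 378 − 25 = 353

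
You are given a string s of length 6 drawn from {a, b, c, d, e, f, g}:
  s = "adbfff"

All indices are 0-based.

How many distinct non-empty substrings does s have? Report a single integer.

sorted suffixes:
  #0 SA[0]=0  'adbfff'
  #1 SA[1]=2  'bfff'
  #2 SA[2]=1  'dbfff'
  #3 SA[3]=5  'f'
  #4 SA[4]=4  'ff'
  #5 SA[5]=3  'fff'

SA = [0, 2, 1, 5, 4, 3]
rank  pair      lcp
   1  s[0:],s[2:]  0  ''
   2  s[2:],s[1:]  0  ''
   3  s[1:],s[5:]  0  ''
   4  s[5:],s[4:]  1  'f'
   5  s[4:],s[3:]  2  'ff'

n(n+1)/2 = 6·7/2 = 21
Σ LCP = 0 + 0 + 0 + 0 + 1 + 2 = 3
distinct = 21 − 3 = 18

18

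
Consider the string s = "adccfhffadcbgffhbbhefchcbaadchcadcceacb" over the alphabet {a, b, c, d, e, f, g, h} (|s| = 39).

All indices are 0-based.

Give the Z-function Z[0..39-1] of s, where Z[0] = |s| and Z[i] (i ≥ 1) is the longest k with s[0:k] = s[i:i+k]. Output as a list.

Z[0]=39
i=1: i≥r, start 0; Z[1]=0
i=2: i≥r, start 0; Z[2]=0
i=3: i≥r, start 0; Z[3]=0
i=4: i≥r, start 0; Z[4]=0
i=5: i≥r, start 0; Z[5]=0
i=6: i≥r, start 0; Z[6]=0
i=7: i≥r, start 0; Z[7]=0
i=8: i≥r, start 0; Z[8]=3 scan→box=[8,11)
i=9: min(r-i=2, Z[1]=0)=0; Z[9]=0
i=10: min(r-i=1, Z[2]=0)=0; Z[10]=0
i=11: i≥r, start 0; Z[11]=0
i=12: i≥r, start 0; Z[12]=0
i=13: i≥r, start 0; Z[13]=0
i=14: i≥r, start 0; Z[14]=0
i=15: i≥r, start 0; Z[15]=0
i=16: i≥r, start 0; Z[16]=0
i=17: i≥r, start 0; Z[17]=0
i=18: i≥r, start 0; Z[18]=0
i=19: i≥r, start 0; Z[19]=0
i=20: i≥r, start 0; Z[20]=0
i=21: i≥r, start 0; Z[21]=0
i=22: i≥r, start 0; Z[22]=0
i=23: i≥r, start 0; Z[23]=0
i=24: i≥r, start 0; Z[24]=0
i=25: i≥r, start 0; Z[25]=1 scan→box=[25,26)
i=26: i≥r, start 0; Z[26]=3 scan→box=[26,29)
i=27: min(r-i=2, Z[1]=0)=0; Z[27]=0
i=28: min(r-i=1, Z[2]=0)=0; Z[28]=0
i=29: i≥r, start 0; Z[29]=0
i=30: i≥r, start 0; Z[30]=0
i=31: i≥r, start 0; Z[31]=4 scan→box=[31,35)
i=32: min(r-i=3, Z[1]=0)=0; Z[32]=0
i=33: min(r-i=2, Z[2]=0)=0; Z[33]=0
i=34: min(r-i=1, Z[3]=0)=0; Z[34]=0
i=35: i≥r, start 0; Z[35]=0
i=36: i≥r, start 0; Z[36]=1 scan→box=[36,37)
i=37: i≥r, start 0; Z[37]=0
i=38: i≥r, start 0; Z[38]=0

[39, 0, 0, 0, 0, 0, 0, 0, 3, 0, 0, 0, 0, 0, 0, 0, 0, 0, 0, 0, 0, 0, 0, 0, 0, 1, 3, 0, 0, 0, 0, 4, 0, 0, 0, 0, 1, 0, 0]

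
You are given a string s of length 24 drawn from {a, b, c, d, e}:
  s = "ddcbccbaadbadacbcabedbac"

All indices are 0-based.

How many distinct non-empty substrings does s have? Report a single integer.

271

sorted suffixes:
  #0 SA[0]=7  'aadbadacbcabedbac'
  #1 SA[1]=17  'abedbac'
  #2 SA[2]=22  'ac'
  #3 SA[3]=13  'acbcabedbac'
  #4 SA[4]=11  'adacbcabedbac'
  #5 SA[5]=8  'adbadacbcabedbac'
  #6 SA[6]=6  'baadbadacbcabedbac'
  #7 SA[7]=21  'bac'
  #8 SA[8]=10  'badacbcabedbac'
  #9 SA[9]=15  'bcabedbac'
  #10 SA[10]=3  'bccbaadbadacbcabedbac'
  #11 SA[11]=18  'bedbac'
  #12 SA[12]=23  'c'
  #13 SA[13]=16  'cabedbac'
  #14 SA[14]=5  'cbaadbadacbcabedbac'
  #15 SA[15]=14  'cbcabedbac'
  #16 SA[16]=2  'cbccbaadbadacbcabedbac'
  #17 SA[17]=4  'ccbaadbadacbcabedbac'
  #18 SA[18]=12  'dacbcabedbac'
  #19 SA[19]=20  'dbac'
  #20 SA[20]=9  'dbadacbcabedbac'
  #21 SA[21]=1  'dcbccbaadbadacbcabedbac'
  #22 SA[22]=0  'ddcbccbaadbadacbcabedbac'
  #23 SA[23]=19  'edbac'

SA = [7, 17, 22, 13, 11, 8, 6, 21, 10, 15, 3, 18, 23, 16, 5, 14, 2, 4, 12, 20, 9, 1, 0, 19]
i: (SA[i-1],SA[i]) lcp shared
  1: (7,17) 1 'a'
  2: (17,22) 1 'a'
  3: (22,13) 2 'ac'
  4: (13,11) 1 'a'
  5: (11,8) 2 'ad'
  6: (8,6) 0 ''
  7: (6,21) 2 'ba'
  8: (21,10) 2 'ba'
  9: (10,15) 1 'b'
  10: (15,3) 2 'bc'
  11: (3,18) 1 'b'
  12: (18,23) 0 ''
  13: (23,16) 1 'c'
  14: (16,5) 1 'c'
  15: (5,14) 2 'cb'
  16: (14,2) 3 'cbc'
  17: (2,4) 1 'c'
  18: (4,12) 0 ''
  19: (12,20) 1 'd'
  20: (20,9) 3 'dba'
  21: (9,1) 1 'd'
  22: (1,0) 1 'd'
  23: (0,19) 0 ''

n(n+1)/2 = 24·25/2 = 300
Σ LCP = 0 + 1 + 1 + 2 + 1 + 2 + 0 + 2 + 2 + 1 + 2 + 1 + 0 + 1 + 1 + 2 + 3 + 1 + 0 + 1 + 3 + 1 + 1 + 0 = 29
distinct = 300 − 29 = 271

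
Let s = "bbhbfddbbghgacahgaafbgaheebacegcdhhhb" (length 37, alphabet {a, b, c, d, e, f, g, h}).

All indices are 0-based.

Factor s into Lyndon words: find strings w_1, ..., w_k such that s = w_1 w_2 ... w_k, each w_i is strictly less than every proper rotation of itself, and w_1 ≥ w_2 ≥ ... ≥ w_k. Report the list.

["bbhbfdd", "bbghg", "acahg", "aafbgaheebacegcdhhhb"]

emit factor 1: 'bbhbfdd' (i=0, period=7)
emit factor 2: 'bbghg' (i=7, period=5)
emit factor 3: 'acahg' (i=12, period=5)
emit factor 4: 'aafbgaheebacegcdhhhb' (i=17, period=20)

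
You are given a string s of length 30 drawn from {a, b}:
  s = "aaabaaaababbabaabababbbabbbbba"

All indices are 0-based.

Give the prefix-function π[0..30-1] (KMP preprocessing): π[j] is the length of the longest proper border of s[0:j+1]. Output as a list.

[0, 1, 2, 0, 1, 2, 3, 3, 4, 5, 0, 0, 1, 0, 1, 2, 0, 1, 0, 1, 0, 0, 0, 1, 0, 0, 0, 0, 0, 1]

π[0] = 0
j=1 s[j]='a': π[1]=1 (border 'a')
j=2 s[j]='a': π[2]=2 (border 'aa')
j=3 s[j]='b': k: 2→1→0; π[3]=0 (border '')
j=4 s[j]='a': π[4]=1 (border 'a')
j=5 s[j]='a': π[5]=2 (border 'aa')
j=6 s[j]='a': π[6]=3 (border 'aaa')
j=7 s[j]='a': k: 3→2; π[7]=3 (border 'aaa')
j=8 s[j]='b': π[8]=4 (border 'aaab')
j=9 s[j]='a': π[9]=5 (border 'aaaba')
j=10 s[j]='b': k: 5→1→0; π[10]=0 (border '')
j=11 s[j]='b': π[11]=0 (border '')
j=12 s[j]='a': π[12]=1 (border 'a')
j=13 s[j]='b': k: 1→0; π[13]=0 (border '')
j=14 s[j]='a': π[14]=1 (border 'a')
j=15 s[j]='a': π[15]=2 (border 'aa')
j=16 s[j]='b': k: 2→1→0; π[16]=0 (border '')
j=17 s[j]='a': π[17]=1 (border 'a')
j=18 s[j]='b': k: 1→0; π[18]=0 (border '')
j=19 s[j]='a': π[19]=1 (border 'a')
j=20 s[j]='b': k: 1→0; π[20]=0 (border '')
j=21 s[j]='b': π[21]=0 (border '')
j=22 s[j]='b': π[22]=0 (border '')
j=23 s[j]='a': π[23]=1 (border 'a')
j=24 s[j]='b': k: 1→0; π[24]=0 (border '')
j=25 s[j]='b': π[25]=0 (border '')
j=26 s[j]='b': π[26]=0 (border '')
j=27 s[j]='b': π[27]=0 (border '')
j=28 s[j]='b': π[28]=0 (border '')
j=29 s[j]='a': π[29]=1 (border 'a')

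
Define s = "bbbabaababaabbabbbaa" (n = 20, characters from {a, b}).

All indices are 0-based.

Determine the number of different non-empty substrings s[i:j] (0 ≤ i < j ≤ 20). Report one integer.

rank | idx | suffix
   0 |  19 | a
   1 |  18 | aa
   2 |   5 | aababaabbabbbaa
   3 |  10 | aabbabbbaa
   4 |   3 | abaababaabbabbbaa
   5 |   8 | abaabbabbbaa
   6 |   6 | ababaabbabbbaa
   7 |  11 | abbabbbaa
   8 |  14 | abbbaa
   9 |  17 | baa
  10 |   4 | baababaabbabbbaa
  11 |   9 | baabbabbbaa
  12 |   2 | babaababaabbabbbaa
  13 |   7 | babaabbabbbaa
  14 |  13 | babbbaa
  15 |  16 | bbaa
  16 |   1 | bbabaababaabbabbbaa
  17 |  12 | bbabbbaa
  18 |  15 | bbbaa
  19 |   0 | bbbabaababaabbabbbaa

SA = [19, 18, 5, 10, 3, 8, 6, 11, 14, 17, 4, 9, 2, 7, 13, 16, 1, 12, 15, 0]
[i] adj suffixes → lcp
  [1] 19/18 → 1 ('a')
  [2] 18/5 → 2 ('aa')
  [3] 5/10 → 3 ('aab')
  [4] 10/3 → 1 ('a')
  [5] 3/8 → 5 ('abaab')
  [6] 8/6 → 3 ('aba')
  [7] 6/11 → 2 ('ab')
  [8] 11/14 → 3 ('abb')
  [9] 14/17 → 0 ('')
  [10] 17/4 → 3 ('baa')
  [11] 4/9 → 4 ('baab')
  [12] 9/2 → 2 ('ba')
  [13] 2/7 → 6 ('babaab')
  [14] 7/13 → 3 ('bab')
  [15] 13/16 → 1 ('b')
  [16] 16/1 → 3 ('bba')
  [17] 1/12 → 4 ('bbab')
  [18] 12/15 → 2 ('bb')
  [19] 15/0 → 4 ('bbba')

n(n+1)/2 = 20·21/2 = 210
Σ LCP = 0 + 1 + 2 + 3 + 1 + 5 + 3 + 2 + 3 + 0 + 3 + 4 + 2 + 6 + 3 + 1 + 3 + 4 + 2 + 4 = 52
distinct = 210 − 52 = 158

158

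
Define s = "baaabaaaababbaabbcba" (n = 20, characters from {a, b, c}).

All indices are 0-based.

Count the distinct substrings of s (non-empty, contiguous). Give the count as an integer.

168

rank→(start, suffix):
  0 → (19, 'a')
  1 → (5, 'aaaababbaabbcba')
  2 → (1, 'aaabaaaababbaabbcba')
  3 → (6, 'aaababbaabbcba')
  4 → (2, 'aabaaaababbaabbcba')
  5 → (7, 'aababbaabbcba')
  6 → (13, 'aabbcba')
  7 → (3, 'abaaaababbaabbcba')
  8 → (8, 'ababbaabbcba')
  9 → (10, 'abbaabbcba')
  10 → (14, 'abbcba')
  11 → (18, 'ba')
  12 → (4, 'baaaababbaabbcba')
  13 → (0, 'baaabaaaababbaabbcba')
  14 → (12, 'baabbcba')
  15 → (9, 'babbaabbcba')
  16 → (11, 'bbaabbcba')
  17 → (15, 'bbcba')
  18 → (16, 'bcba')
  19 → (17, 'cba')

SA = [19, 5, 1, 6, 2, 7, 13, 3, 8, 10, 14, 18, 4, 0, 12, 9, 11, 15, 16, 17]
i: (SA[i-1],SA[i]) lcp shared
  1: (19,5) 1 'a'
  2: (5,1) 3 'aaa'
  3: (1,6) 5 'aaaba'
  4: (6,2) 2 'aa'
  5: (2,7) 4 'aaba'
  6: (7,13) 3 'aab'
  7: (13,3) 1 'a'
  8: (3,8) 3 'aba'
  9: (8,10) 2 'ab'
  10: (10,14) 3 'abb'
  11: (14,18) 0 ''
  12: (18,4) 2 'ba'
  13: (4,0) 4 'baaa'
  14: (0,12) 3 'baa'
  15: (12,9) 2 'ba'
  16: (9,11) 1 'b'
  17: (11,15) 2 'bb'
  18: (15,16) 1 'b'
  19: (16,17) 0 ''

n(n+1)/2 = 20·21/2 = 210
Σ LCP = 0 + 1 + 3 + 5 + 2 + 4 + 3 + 1 + 3 + 2 + 3 + 0 + 2 + 4 + 3 + 2 + 1 + 2 + 1 + 0 = 42
distinct = 210 − 42 = 168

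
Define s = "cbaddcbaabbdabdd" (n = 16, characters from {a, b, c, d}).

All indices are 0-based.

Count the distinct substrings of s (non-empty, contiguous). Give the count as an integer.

rank→(start, suffix):
  0 → (7, 'aabbdabdd')
  1 → (8, 'abbdabdd')
  2 → (12, 'abdd')
  3 → (2, 'addcbaabbdabdd')
  4 → (6, 'baabbdabdd')
  5 → (1, 'baddcbaabbdabdd')
  6 → (9, 'bbdabdd')
  7 → (10, 'bdabdd')
  8 → (13, 'bdd')
  9 → (5, 'cbaabbdabdd')
  10 → (0, 'cbaddcbaabbdabdd')
  11 → (15, 'd')
  12 → (11, 'dabdd')
  13 → (4, 'dcbaabbdabdd')
  14 → (14, 'dd')
  15 → (3, 'ddcbaabbdabdd')

SA = [7, 8, 12, 2, 6, 1, 9, 10, 13, 5, 0, 15, 11, 4, 14, 3]
[i] adj suffixes → lcp
  [1] 7/8 → 1 ('a')
  [2] 8/12 → 2 ('ab')
  [3] 12/2 → 1 ('a')
  [4] 2/6 → 0 ('')
  [5] 6/1 → 2 ('ba')
  [6] 1/9 → 1 ('b')
  [7] 9/10 → 1 ('b')
  [8] 10/13 → 2 ('bd')
  [9] 13/5 → 0 ('')
  [10] 5/0 → 3 ('cba')
  [11] 0/15 → 0 ('')
  [12] 15/11 → 1 ('d')
  [13] 11/4 → 1 ('d')
  [14] 4/14 → 1 ('d')
  [15] 14/3 → 2 ('dd')

n(n+1)/2 = 16·17/2 = 136
Σ LCP = 0 + 1 + 2 + 1 + 0 + 2 + 1 + 1 + 2 + 0 + 3 + 0 + 1 + 1 + 1 + 2 = 18
distinct = 136 − 18 = 118

118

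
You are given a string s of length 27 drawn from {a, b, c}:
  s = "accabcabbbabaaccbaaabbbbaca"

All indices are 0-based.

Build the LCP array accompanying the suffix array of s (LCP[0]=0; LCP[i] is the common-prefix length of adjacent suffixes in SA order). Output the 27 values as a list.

rank→(start, suffix):
  0 → (26, 'a')
  1 → (17, 'aaabbbbaca')
  2 → (18, 'aabbbbaca')
  3 → (12, 'aaccbaaabbbbaca')
  4 → (10, 'abaaccbaaabbbbaca')
  5 → (6, 'abbbabaaccbaaabbbbaca')
  6 → (19, 'abbbbaca')
  7 → (3, 'abcabbbabaaccbaaabbbbaca')
  8 → (24, 'aca')
  9 → (0, 'accabcabbbabaaccbaaabbbbaca')
  10 → (13, 'accbaaabbbbaca')
  11 → (16, 'baaabbbbaca')
  12 → (11, 'baaccbaaabbbbaca')
  13 → (9, 'babaaccbaaabbbbaca')
  14 → (23, 'baca')
  15 → (8, 'bbabaaccbaaabbbbaca')
  16 → (22, 'bbaca')
  17 → (7, 'bbbabaaccbaaabbbbaca')
  18 → (21, 'bbbaca')
  19 → (20, 'bbbbaca')
  20 → (4, 'bcabbbabaaccbaaabbbbaca')
  21 → (25, 'ca')
  22 → (5, 'cabbbabaaccbaaabbbbaca')
  23 → (2, 'cabcabbbabaaccbaaabbbbaca')
  24 → (15, 'cbaaabbbbaca')
  25 → (1, 'ccabcabbbabaaccbaaabbbbaca')
  26 → (14, 'ccbaaabbbbaca')

SA = [26, 17, 18, 12, 10, 6, 19, 3, 24, 0, 13, 16, 11, 9, 23, 8, 22, 7, 21, 20, 4, 25, 5, 2, 15, 1, 14]
i: (SA[i-1],SA[i]) lcp shared
  1: (26,17) 1 'a'
  2: (17,18) 2 'aa'
  3: (18,12) 2 'aa'
  4: (12,10) 1 'a'
  5: (10,6) 2 'ab'
  6: (6,19) 4 'abbb'
  7: (19,3) 2 'ab'
  8: (3,24) 1 'a'
  9: (24,0) 2 'ac'
  10: (0,13) 3 'acc'
  11: (13,16) 0 ''
  12: (16,11) 3 'baa'
  13: (11,9) 2 'ba'
  14: (9,23) 2 'ba'
  15: (23,8) 1 'b'
  16: (8,22) 3 'bba'
  17: (22,7) 2 'bb'
  18: (7,21) 4 'bbba'
  19: (21,20) 3 'bbb'
  20: (20,4) 1 'b'
  21: (4,25) 0 ''
  22: (25,5) 2 'ca'
  23: (5,2) 3 'cab'
  24: (2,15) 1 'c'
  25: (15,1) 1 'c'
  26: (1,14) 2 'cc'

[0, 1, 2, 2, 1, 2, 4, 2, 1, 2, 3, 0, 3, 2, 2, 1, 3, 2, 4, 3, 1, 0, 2, 3, 1, 1, 2]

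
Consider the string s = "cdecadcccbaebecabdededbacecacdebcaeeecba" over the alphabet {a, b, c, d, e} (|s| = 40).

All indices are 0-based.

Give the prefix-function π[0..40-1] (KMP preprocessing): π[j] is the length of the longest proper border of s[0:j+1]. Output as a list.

π[0] = 0
j=1 s[j]='d': π[1]=0 (border '')
j=2 s[j]='e': π[2]=0 (border '')
j=3 s[j]='c': π[3]=1 (border 'c')
j=4 s[j]='a': k: 1→0; π[4]=0 (border '')
j=5 s[j]='d': π[5]=0 (border '')
j=6 s[j]='c': π[6]=1 (border 'c')
j=7 s[j]='c': k: 1→0; π[7]=1 (border 'c')
j=8 s[j]='c': k: 1→0; π[8]=1 (border 'c')
j=9 s[j]='b': k: 1→0; π[9]=0 (border '')
j=10 s[j]='a': π[10]=0 (border '')
j=11 s[j]='e': π[11]=0 (border '')
j=12 s[j]='b': π[12]=0 (border '')
j=13 s[j]='e': π[13]=0 (border '')
j=14 s[j]='c': π[14]=1 (border 'c')
j=15 s[j]='a': k: 1→0; π[15]=0 (border '')
j=16 s[j]='b': π[16]=0 (border '')
j=17 s[j]='d': π[17]=0 (border '')
j=18 s[j]='e': π[18]=0 (border '')
j=19 s[j]='d': π[19]=0 (border '')
j=20 s[j]='e': π[20]=0 (border '')
j=21 s[j]='d': π[21]=0 (border '')
j=22 s[j]='b': π[22]=0 (border '')
j=23 s[j]='a': π[23]=0 (border '')
j=24 s[j]='c': π[24]=1 (border 'c')
j=25 s[j]='e': k: 1→0; π[25]=0 (border '')
j=26 s[j]='c': π[26]=1 (border 'c')
j=27 s[j]='a': k: 1→0; π[27]=0 (border '')
j=28 s[j]='c': π[28]=1 (border 'c')
j=29 s[j]='d': π[29]=2 (border 'cd')
j=30 s[j]='e': π[30]=3 (border 'cde')
j=31 s[j]='b': k: 3→0; π[31]=0 (border '')
j=32 s[j]='c': π[32]=1 (border 'c')
j=33 s[j]='a': k: 1→0; π[33]=0 (border '')
j=34 s[j]='e': π[34]=0 (border '')
j=35 s[j]='e': π[35]=0 (border '')
j=36 s[j]='e': π[36]=0 (border '')
j=37 s[j]='c': π[37]=1 (border 'c')
j=38 s[j]='b': k: 1→0; π[38]=0 (border '')
j=39 s[j]='a': π[39]=0 (border '')

[0, 0, 0, 1, 0, 0, 1, 1, 1, 0, 0, 0, 0, 0, 1, 0, 0, 0, 0, 0, 0, 0, 0, 0, 1, 0, 1, 0, 1, 2, 3, 0, 1, 0, 0, 0, 0, 1, 0, 0]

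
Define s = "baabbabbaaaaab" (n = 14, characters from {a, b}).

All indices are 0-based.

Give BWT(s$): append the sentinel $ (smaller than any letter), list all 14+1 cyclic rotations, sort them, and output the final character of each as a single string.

rank  rotation         last
    0  $baabbabbaaaaab  b
    1  aaaaab$baabbabb  b
    2  aaaab$baabbabba  a
    3  aaab$baabbabbaa  a
    4  aab$baabbabbaaa  a
    5  aabbabbaaaaab$b  b
    6  ab$baabbabbaaaa  a
    7  abbaaaaab$baabb  b
    8  abbabbaaaaab$ba  a
    9  b$baabbabbaaaaa  a
   10  baaaaab$baabbab  b
   11  baabbabbaaaaab$  $
   12  babbaaaaab$baab  b
   13  bbaaaaab$baabba  a
   14  bbabbaaaaab$baa  a

bbaaababaab$baa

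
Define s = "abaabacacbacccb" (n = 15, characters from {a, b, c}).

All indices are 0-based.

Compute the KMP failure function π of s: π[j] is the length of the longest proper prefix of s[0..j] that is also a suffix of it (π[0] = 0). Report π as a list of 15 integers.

π[0] = 0
j=1 s[j]='b': π[1]=0 (border '')
j=2 s[j]='a': π[2]=1 (border 'a')
j=3 s[j]='a': k: 1→0; π[3]=1 (border 'a')
j=4 s[j]='b': π[4]=2 (border 'ab')
j=5 s[j]='a': π[5]=3 (border 'aba')
j=6 s[j]='c': k: 3→1→0; π[6]=0 (border '')
j=7 s[j]='a': π[7]=1 (border 'a')
j=8 s[j]='c': k: 1→0; π[8]=0 (border '')
j=9 s[j]='b': π[9]=0 (border '')
j=10 s[j]='a': π[10]=1 (border 'a')
j=11 s[j]='c': k: 1→0; π[11]=0 (border '')
j=12 s[j]='c': π[12]=0 (border '')
j=13 s[j]='c': π[13]=0 (border '')
j=14 s[j]='b': π[14]=0 (border '')

[0, 0, 1, 1, 2, 3, 0, 1, 0, 0, 1, 0, 0, 0, 0]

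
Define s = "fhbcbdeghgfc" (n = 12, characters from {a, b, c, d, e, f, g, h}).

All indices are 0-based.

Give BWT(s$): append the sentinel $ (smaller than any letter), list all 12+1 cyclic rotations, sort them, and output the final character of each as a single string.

chcfbbdg$hefg

rank  rotation       last
    0  $fhbcbdeghgfc  c
    1  bcbdeghgfc$fh  h
    2  bdeghgfc$fhbc  c
    3  c$fhbcbdeghgf  f
    4  cbdeghgfc$fhb  b
    5  deghgfc$fhbcb  b
    6  eghgfc$fhbcbd  d
    7  fc$fhbcbdeghg  g
    8  fhbcbdeghgfc$  $
    9  gfc$fhbcbdegh  h
   10  ghgfc$fhbcbde  e
   11  hbcbdeghgfc$f  f
   12  hgfc$fhbcbdeg  g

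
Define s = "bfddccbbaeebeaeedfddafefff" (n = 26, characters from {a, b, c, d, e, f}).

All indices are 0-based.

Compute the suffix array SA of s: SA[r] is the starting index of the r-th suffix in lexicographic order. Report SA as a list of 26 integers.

rank | idx | suffix
   0 |   8 | aeebeaeedfddafefff
   1 |  13 | aeedfddafefff
   2 |  20 | afefff
   3 |   7 | baeebeaeedfddafefff
   4 |   6 | bbaeebeaeedfddafefff
   5 |  11 | beaeedfddafefff
   6 |   0 | bfddccbbaeebeaeedfddafefff
   7 |   5 | cbbaeebeaeedfddafefff
   8 |   4 | ccbbaeebeaeedfddafefff
   9 |  19 | dafefff
  10 |   3 | dccbbaeebeaeedfddafefff
  11 |  18 | ddafefff
  12 |   2 | ddccbbaeebeaeedfddafefff
  13 |  16 | dfddafefff
  14 |  12 | eaeedfddafefff
  15 |  10 | ebeaeedfddafefff
  16 |  15 | edfddafefff
  17 |   9 | eebeaeedfddafefff
  18 |  14 | eedfddafefff
  19 |  22 | efff
  20 |  25 | f
  21 |  17 | fddafefff
  22 |   1 | fddccbbaeebeaeedfddafefff
  23 |  21 | fefff
  24 |  24 | ff
  25 |  23 | fff

[8, 13, 20, 7, 6, 11, 0, 5, 4, 19, 3, 18, 2, 16, 12, 10, 15, 9, 14, 22, 25, 17, 1, 21, 24, 23]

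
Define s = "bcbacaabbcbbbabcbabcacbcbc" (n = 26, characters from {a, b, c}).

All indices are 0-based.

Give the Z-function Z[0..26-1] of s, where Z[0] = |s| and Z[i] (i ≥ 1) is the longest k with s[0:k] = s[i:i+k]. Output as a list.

Z[0]=26
i=1: i≥r, start 0; Z[1]=0
i=2: i≥r, start 0; Z[2]=1 scan→box=[2,3)
i=3: i≥r, start 0; Z[3]=0
i=4: i≥r, start 0; Z[4]=0
i=5: i≥r, start 0; Z[5]=0
i=6: i≥r, start 0; Z[6]=0
i=7: i≥r, start 0; Z[7]=1 scan→box=[7,8)
i=8: i≥r, start 0; Z[8]=3 scan→box=[8,11)
i=9: min(r-i=2, Z[1]=0)=0; Z[9]=0
i=10: min(r-i=1, Z[2]=1)=1; Z[10]=1
i=11: i≥r, start 0; Z[11]=1 scan→box=[11,12)
i=12: i≥r, start 0; Z[12]=1 scan→box=[12,13)
i=13: i≥r, start 0; Z[13]=0
i=14: i≥r, start 0; Z[14]=4 scan→box=[14,18)
i=15: min(r-i=3, Z[1]=0)=0; Z[15]=0
i=16: min(r-i=2, Z[2]=1)=1; Z[16]=1
i=17: min(r-i=1, Z[3]=0)=0; Z[17]=0
i=18: i≥r, start 0; Z[18]=2 scan→box=[18,20)
i=19: min(r-i=1, Z[1]=0)=0; Z[19]=0
i=20: i≥r, start 0; Z[20]=0
i=21: i≥r, start 0; Z[21]=0
i=22: i≥r, start 0; Z[22]=3 scan→box=[22,25)
i=23: min(r-i=2, Z[1]=0)=0; Z[23]=0
i=24: min(r-i=1, Z[2]=1)=1; Z[24]=2 scan→box=[24,26)
i=25: min(r-i=1, Z[1]=0)=0; Z[25]=0

[26, 0, 1, 0, 0, 0, 0, 1, 3, 0, 1, 1, 1, 0, 4, 0, 1, 0, 2, 0, 0, 0, 3, 0, 2, 0]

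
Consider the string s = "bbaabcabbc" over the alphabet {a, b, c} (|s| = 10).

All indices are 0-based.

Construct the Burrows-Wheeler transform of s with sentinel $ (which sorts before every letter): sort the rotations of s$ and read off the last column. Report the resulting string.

cbcab$ababb

rank  rotation     last
    0  $bbaabcabbc  c
    1  aabcabbc$bb  b
    2  abbc$bbaabc  c
    3  abcabbc$bba  a
    4  baabcabbc$b  b
    5  bbaabcabbc$  $
    6  bbc$bbaabca  a
    7  bc$bbaabcab  b
    8  bcabbc$bbaa  a
    9  c$bbaabcabb  b
   10  cabbc$bbaab  b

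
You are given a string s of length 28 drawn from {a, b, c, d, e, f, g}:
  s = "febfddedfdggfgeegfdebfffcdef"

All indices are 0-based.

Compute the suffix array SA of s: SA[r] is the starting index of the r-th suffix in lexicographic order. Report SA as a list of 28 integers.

[2, 20, 24, 4, 18, 5, 25, 7, 9, 1, 19, 6, 14, 26, 15, 27, 23, 3, 17, 8, 0, 22, 21, 12, 13, 16, 11, 10]

rank→(start, suffix):
  0 → (2, 'bfddedfdggfgeegfdebfffcdef')
  1 → (20, 'bfffcdef')
  2 → (24, 'cdef')
  3 → (4, 'ddedfdggfgeegfdebfffcdef')
  4 → (18, 'debfffcdef')
  5 → (5, 'dedfdggfgeegfdebfffcdef')
  6 → (25, 'def')
  7 → (7, 'dfdggfgeegfdebfffcdef')
  8 → (9, 'dggfgeegfdebfffcdef')
  9 → (1, 'ebfddedfdggfgeegfdebfffcdef')
  10 → (19, 'ebfffcdef')
  11 → (6, 'edfdggfgeegfdebfffcdef')
  12 → (14, 'eegfdebfffcdef')
  13 → (26, 'ef')
  14 → (15, 'egfdebfffcdef')
  15 → (27, 'f')
  16 → (23, 'fcdef')
  17 → (3, 'fddedfdggfgeegfdebfffcdef')
  18 → (17, 'fdebfffcdef')
  19 → (8, 'fdggfgeegfdebfffcdef')
  20 → (0, 'febfddedfdggfgeegfdebfffcdef')
  21 → (22, 'ffcdef')
  22 → (21, 'fffcdef')
  23 → (12, 'fgeegfdebfffcdef')
  24 → (13, 'geegfdebfffcdef')
  25 → (16, 'gfdebfffcdef')
  26 → (11, 'gfgeegfdebfffcdef')
  27 → (10, 'ggfgeegfdebfffcdef')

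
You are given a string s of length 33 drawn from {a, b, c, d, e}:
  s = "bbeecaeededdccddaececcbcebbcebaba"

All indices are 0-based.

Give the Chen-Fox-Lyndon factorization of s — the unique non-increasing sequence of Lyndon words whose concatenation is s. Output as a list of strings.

["bbeec", "aeededdccdd", "aececcbcebbceb", "ab", "a"]

emit factor 1: 'bbeec' (i=0, period=5)
emit factor 2: 'aeededdccdd' (i=5, period=11)
emit factor 3: 'aececcbcebbceb' (i=16, period=14)
emit factor 4: 'ab' (i=30, period=2)
emit factor 5: 'a' (i=32, period=1)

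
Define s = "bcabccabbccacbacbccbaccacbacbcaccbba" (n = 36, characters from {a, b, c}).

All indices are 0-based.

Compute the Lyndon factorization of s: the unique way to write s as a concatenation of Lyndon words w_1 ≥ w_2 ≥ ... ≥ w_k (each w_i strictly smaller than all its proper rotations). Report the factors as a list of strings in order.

["bc", "abcc", "abbccacbacbccbaccacbacbcaccbb", "a"]

emit factor 1: 'bc' (i=0, period=2)
emit factor 2: 'abcc' (i=2, period=4)
emit factor 3: 'abbccacbacbccbaccacbacbcaccbb' (i=6, period=29)
emit factor 4: 'a' (i=35, period=1)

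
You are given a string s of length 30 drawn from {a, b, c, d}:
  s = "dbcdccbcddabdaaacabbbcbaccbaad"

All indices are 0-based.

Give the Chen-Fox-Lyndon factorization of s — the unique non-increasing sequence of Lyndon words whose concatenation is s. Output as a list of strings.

["d", "bcdccbcdd", "abd", "aaacabbbcbaccbaad"]

emit factor 1: 'd' (i=0, period=1)
emit factor 2: 'bcdccbcdd' (i=1, period=9)
emit factor 3: 'abd' (i=10, period=3)
emit factor 4: 'aaacabbbcbaccbaad' (i=13, period=17)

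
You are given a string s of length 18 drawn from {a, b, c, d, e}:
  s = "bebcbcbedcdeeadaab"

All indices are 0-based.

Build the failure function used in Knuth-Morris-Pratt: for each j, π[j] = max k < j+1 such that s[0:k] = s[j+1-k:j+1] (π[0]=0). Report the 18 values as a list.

[0, 0, 1, 0, 1, 0, 1, 2, 0, 0, 0, 0, 0, 0, 0, 0, 0, 1]

π[0] = 0
j=1 s[j]='e': π[1]=0 (border '')
j=2 s[j]='b': π[2]=1 (border 'b')
j=3 s[j]='c': k: 1→0; π[3]=0 (border '')
j=4 s[j]='b': π[4]=1 (border 'b')
j=5 s[j]='c': k: 1→0; π[5]=0 (border '')
j=6 s[j]='b': π[6]=1 (border 'b')
j=7 s[j]='e': π[7]=2 (border 'be')
j=8 s[j]='d': k: 2→0; π[8]=0 (border '')
j=9 s[j]='c': π[9]=0 (border '')
j=10 s[j]='d': π[10]=0 (border '')
j=11 s[j]='e': π[11]=0 (border '')
j=12 s[j]='e': π[12]=0 (border '')
j=13 s[j]='a': π[13]=0 (border '')
j=14 s[j]='d': π[14]=0 (border '')
j=15 s[j]='a': π[15]=0 (border '')
j=16 s[j]='a': π[16]=0 (border '')
j=17 s[j]='b': π[17]=1 (border 'b')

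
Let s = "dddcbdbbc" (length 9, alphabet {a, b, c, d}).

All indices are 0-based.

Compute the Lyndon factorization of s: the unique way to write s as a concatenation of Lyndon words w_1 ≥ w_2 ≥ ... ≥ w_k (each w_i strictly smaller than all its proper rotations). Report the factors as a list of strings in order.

["d", "d", "d", "c", "bd", "bbc"]

emit factor 1: 'd' (i=0, period=1)
emit factor 2: 'd' (i=1, period=1)
emit factor 3: 'd' (i=2, period=1)
emit factor 4: 'c' (i=3, period=1)
emit factor 5: 'bd' (i=4, period=2)
emit factor 6: 'bbc' (i=6, period=3)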